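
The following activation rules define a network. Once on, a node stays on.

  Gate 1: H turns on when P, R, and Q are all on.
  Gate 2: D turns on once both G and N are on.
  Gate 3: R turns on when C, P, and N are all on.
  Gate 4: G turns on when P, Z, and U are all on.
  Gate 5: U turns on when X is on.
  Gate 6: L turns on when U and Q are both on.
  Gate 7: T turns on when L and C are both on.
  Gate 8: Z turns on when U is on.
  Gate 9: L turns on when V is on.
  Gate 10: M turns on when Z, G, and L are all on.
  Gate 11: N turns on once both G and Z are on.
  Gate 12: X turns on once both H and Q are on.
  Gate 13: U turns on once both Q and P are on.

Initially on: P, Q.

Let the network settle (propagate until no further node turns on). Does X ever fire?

No

X would need H and Q (Gate 12), but H never turns on.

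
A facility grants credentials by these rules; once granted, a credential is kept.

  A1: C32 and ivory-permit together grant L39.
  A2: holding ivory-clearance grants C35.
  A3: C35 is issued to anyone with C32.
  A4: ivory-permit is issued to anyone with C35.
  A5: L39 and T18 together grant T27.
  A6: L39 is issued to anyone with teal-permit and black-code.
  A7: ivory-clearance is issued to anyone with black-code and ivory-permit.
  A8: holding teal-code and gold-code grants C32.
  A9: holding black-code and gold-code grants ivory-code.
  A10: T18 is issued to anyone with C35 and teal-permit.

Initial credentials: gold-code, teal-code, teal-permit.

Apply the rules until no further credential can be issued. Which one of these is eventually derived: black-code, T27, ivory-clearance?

Holding teal-code and gold-code grants C32 (A8).
Holding C32 grants C35 (A3).
Holding C35 and teal-permit grants T18 (A10).
Holding C35 grants ivory-permit (A4).
Holding C32 and ivory-permit grants L39 (A1).
Holding L39 and T18 grants T27 (A5).
ivory-clearance would need black-code and ivory-permit (A7), but black-code is never granted. No rule produces black-code, and it is not given.

T27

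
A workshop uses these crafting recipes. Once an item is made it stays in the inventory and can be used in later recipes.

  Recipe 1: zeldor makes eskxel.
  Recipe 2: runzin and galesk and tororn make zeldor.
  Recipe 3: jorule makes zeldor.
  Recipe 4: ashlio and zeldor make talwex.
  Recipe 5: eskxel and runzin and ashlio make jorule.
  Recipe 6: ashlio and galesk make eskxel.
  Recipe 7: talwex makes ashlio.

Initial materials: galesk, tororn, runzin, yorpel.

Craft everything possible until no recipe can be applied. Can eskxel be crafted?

Yes

runzin and galesk and tororn → zeldor (Recipe 2).
zeldor → eskxel (Recipe 1).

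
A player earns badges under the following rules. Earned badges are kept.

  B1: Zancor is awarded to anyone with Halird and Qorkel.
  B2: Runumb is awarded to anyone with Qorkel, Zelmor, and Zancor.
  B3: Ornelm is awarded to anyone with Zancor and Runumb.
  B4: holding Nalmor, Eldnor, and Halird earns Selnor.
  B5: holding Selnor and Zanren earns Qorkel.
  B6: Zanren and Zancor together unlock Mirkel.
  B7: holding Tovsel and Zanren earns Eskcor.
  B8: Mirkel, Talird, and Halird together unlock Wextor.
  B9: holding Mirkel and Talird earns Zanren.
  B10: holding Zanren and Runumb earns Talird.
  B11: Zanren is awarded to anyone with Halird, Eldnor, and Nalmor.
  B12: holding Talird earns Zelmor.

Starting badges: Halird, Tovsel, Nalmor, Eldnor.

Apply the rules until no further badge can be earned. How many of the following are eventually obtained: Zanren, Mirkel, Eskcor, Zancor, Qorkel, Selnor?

With Nalmor, Eldnor, and Halird, Selnor is earned (B4).
With Halird, Eldnor, and Nalmor, Zanren is earned (B11).
With Tovsel and Zanren, Eskcor is earned (B7).
With Selnor and Zanren, Qorkel is earned (B5).
With Halird and Qorkel, Zancor is earned (B1).
With Zanren and Zancor, Mirkel is earned (B6).
Zanren: reached.
Mirkel: reached.
Eskcor: reached.
Zancor: reached.
Qorkel: reached.
Selnor: reached.
All 6 are reached.

6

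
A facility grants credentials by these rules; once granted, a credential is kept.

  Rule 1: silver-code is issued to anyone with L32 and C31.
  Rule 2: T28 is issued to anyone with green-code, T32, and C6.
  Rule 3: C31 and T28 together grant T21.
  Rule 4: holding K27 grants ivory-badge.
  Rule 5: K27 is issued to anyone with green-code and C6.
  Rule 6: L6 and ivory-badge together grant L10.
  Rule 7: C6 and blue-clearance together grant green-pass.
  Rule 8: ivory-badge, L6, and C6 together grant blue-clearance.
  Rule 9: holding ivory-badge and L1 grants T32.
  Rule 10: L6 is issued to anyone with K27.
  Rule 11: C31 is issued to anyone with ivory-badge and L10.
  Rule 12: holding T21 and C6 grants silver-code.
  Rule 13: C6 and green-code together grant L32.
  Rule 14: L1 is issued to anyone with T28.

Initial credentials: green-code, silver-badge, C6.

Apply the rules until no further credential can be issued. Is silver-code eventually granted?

Holding green-code and C6 grants K27 (Rule 5).
Holding C6 and green-code grants L32 (Rule 13).
Holding K27 grants L6 (Rule 10).
Holding K27 grants ivory-badge (Rule 4).
Holding L6 and ivory-badge grants L10 (Rule 6).
Holding ivory-badge and L10 grants C31 (Rule 11).
Holding L32 and C31 grants silver-code (Rule 1).

Yes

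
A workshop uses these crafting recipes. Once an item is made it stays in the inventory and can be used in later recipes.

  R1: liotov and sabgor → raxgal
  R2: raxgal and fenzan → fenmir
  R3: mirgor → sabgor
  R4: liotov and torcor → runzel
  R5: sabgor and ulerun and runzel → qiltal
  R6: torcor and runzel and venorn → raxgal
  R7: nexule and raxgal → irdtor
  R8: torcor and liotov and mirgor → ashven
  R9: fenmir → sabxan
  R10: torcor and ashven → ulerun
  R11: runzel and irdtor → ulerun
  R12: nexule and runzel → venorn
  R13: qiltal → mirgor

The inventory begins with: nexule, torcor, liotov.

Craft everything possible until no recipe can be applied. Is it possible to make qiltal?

qiltal would need sabgor, ulerun, and runzel (R5), but sabgor is never obtained.

No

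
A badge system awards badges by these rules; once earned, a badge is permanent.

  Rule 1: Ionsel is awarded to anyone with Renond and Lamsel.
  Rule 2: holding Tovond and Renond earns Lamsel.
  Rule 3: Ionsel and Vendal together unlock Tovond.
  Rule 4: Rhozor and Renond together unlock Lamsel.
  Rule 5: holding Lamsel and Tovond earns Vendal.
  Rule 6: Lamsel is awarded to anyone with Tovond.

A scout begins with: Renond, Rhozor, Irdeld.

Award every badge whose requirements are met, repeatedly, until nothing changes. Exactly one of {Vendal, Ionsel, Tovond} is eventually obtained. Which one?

Ionsel

With Rhozor and Renond, Lamsel is earned (Rule 4).
With Renond and Lamsel, Ionsel is earned (Rule 1).
Tovond would need Ionsel and Vendal (Rule 3), but Vendal is never earned. Vendal would need Lamsel and Tovond (Rule 5), but Tovond is never earned.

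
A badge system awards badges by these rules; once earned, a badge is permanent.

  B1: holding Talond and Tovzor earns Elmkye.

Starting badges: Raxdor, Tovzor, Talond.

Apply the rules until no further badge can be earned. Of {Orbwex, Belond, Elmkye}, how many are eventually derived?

1

With Talond and Tovzor, Elmkye is earned (B1).
No rule produces Orbwex, and it is not given.
No rule produces Belond, and it is not given.
Elmkye: reached.
Reached: Elmkye — 1 of the 3.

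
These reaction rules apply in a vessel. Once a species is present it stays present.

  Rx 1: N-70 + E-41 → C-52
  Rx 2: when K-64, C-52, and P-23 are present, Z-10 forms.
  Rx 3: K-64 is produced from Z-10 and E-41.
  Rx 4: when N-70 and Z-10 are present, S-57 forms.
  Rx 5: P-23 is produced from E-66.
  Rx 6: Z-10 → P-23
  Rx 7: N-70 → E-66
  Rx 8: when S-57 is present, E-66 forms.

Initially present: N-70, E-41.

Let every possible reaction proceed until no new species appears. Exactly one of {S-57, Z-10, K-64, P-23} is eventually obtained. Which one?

P-23

N-70 present → E-66 forms (Rx 7).
E-66 present → P-23 forms (Rx 5).
S-57 would need N-70 and Z-10 (Rx 4), but Z-10 never forms. K-64 would need Z-10 and E-41 (Rx 3), but Z-10 never forms. Z-10 would need K-64, C-52, and P-23 (Rx 2), but K-64 never forms.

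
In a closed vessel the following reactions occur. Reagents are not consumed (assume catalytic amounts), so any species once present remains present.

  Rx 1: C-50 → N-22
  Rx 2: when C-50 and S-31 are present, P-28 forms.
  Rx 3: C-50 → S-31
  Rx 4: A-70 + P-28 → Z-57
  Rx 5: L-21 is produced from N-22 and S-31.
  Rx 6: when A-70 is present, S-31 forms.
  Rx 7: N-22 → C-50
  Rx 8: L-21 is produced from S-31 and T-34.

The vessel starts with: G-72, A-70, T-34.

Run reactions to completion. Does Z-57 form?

No

Z-57 would need A-70 and P-28 (Rx 4), but P-28 never forms.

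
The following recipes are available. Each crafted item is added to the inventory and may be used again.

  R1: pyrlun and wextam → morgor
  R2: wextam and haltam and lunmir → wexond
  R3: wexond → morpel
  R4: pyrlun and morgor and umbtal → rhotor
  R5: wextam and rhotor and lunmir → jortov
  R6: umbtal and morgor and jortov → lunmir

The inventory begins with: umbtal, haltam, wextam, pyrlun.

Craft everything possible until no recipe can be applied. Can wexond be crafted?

wexond would need wextam, haltam, and lunmir (R2), but lunmir is never obtained.

No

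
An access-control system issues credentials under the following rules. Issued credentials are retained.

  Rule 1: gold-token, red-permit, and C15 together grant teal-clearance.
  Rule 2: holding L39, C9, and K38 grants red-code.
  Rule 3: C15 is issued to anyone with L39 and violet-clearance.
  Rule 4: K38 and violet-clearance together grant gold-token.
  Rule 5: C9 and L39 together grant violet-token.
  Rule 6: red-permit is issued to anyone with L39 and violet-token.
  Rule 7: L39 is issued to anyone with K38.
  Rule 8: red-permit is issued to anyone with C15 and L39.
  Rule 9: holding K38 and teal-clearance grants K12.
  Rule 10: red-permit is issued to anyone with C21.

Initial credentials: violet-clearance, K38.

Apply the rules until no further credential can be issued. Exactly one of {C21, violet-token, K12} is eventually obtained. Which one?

Holding K38 grants L39 (Rule 7).
Holding K38 and violet-clearance grants gold-token (Rule 4).
Holding L39 and violet-clearance grants C15 (Rule 3).
Holding C15 and L39 grants red-permit (Rule 8).
Holding gold-token, red-permit, and C15 grants teal-clearance (Rule 1).
Holding K38 and teal-clearance grants K12 (Rule 9).
violet-token would need C9 and L39 (Rule 5), but C9 is never granted. No rule produces C21, and it is not given.

K12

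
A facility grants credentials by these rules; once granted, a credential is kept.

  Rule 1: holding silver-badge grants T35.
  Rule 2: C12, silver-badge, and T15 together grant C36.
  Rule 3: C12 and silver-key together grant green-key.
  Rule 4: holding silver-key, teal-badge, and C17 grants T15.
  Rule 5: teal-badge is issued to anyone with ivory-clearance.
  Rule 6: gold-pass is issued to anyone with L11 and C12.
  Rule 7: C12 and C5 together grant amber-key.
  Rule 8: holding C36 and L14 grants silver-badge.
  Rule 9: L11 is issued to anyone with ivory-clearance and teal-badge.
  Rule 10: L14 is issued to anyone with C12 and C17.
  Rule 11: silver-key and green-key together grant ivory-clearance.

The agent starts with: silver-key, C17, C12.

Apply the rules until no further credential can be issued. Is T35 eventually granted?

T35 would need silver-badge (Rule 1), but silver-badge is never granted.

No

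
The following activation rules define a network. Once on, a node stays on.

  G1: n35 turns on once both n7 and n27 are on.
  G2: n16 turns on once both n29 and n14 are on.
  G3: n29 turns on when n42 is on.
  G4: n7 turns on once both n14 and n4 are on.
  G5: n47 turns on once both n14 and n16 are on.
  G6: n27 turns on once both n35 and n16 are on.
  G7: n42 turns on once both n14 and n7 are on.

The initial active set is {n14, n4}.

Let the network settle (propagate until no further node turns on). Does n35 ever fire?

No

n35 would need n7 and n27 (G1), but n27 never turns on.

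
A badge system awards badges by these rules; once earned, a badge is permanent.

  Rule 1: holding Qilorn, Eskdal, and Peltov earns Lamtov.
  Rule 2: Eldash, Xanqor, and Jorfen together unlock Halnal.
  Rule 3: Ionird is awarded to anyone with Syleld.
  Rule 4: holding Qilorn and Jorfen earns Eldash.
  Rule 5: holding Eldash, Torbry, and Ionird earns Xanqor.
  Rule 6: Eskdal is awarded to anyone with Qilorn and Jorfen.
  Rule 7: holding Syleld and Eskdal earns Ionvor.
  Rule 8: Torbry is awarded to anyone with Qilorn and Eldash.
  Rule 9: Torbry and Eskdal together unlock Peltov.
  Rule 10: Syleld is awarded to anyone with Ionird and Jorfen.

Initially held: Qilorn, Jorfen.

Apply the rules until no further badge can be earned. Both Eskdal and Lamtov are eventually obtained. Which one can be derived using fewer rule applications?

Eskdal: With Qilorn and Jorfen, Eskdal is earned (Rule 6). [1 rule application]
Lamtov: With Qilorn and Jorfen, Eskdal is earned (Rule 6). With Qilorn and Jorfen, Eldash is earned (Rule 4). With Qilorn and Eldash, Torbry is earned (Rule 8). With Torbry and Eskdal, Peltov is earned (Rule 9). With Qilorn, Eskdal, and Peltov, Lamtov is earned (Rule 1). [5 rule applications]
Eskdal needs fewer.

Eskdal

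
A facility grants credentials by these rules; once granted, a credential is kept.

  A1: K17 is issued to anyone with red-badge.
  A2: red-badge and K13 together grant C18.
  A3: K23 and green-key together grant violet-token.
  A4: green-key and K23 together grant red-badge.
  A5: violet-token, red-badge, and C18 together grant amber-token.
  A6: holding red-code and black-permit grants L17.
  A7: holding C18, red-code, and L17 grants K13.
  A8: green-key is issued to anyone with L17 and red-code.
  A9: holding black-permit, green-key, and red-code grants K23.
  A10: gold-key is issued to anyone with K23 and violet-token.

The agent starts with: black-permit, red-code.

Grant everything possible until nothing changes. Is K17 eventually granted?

Holding red-code and black-permit grants L17 (A6).
Holding L17 and red-code grants green-key (A8).
Holding black-permit, green-key, and red-code grants K23 (A9).
Holding green-key and K23 grants red-badge (A4).
Holding red-badge grants K17 (A1).

Yes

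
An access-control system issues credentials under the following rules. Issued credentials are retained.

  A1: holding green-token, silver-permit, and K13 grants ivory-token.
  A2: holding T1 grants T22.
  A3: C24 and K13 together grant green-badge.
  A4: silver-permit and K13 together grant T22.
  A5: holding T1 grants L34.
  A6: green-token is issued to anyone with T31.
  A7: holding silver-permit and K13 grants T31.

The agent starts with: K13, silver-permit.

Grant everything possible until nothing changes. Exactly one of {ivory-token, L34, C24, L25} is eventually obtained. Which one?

ivory-token

Holding silver-permit and K13 grants T31 (A7).
Holding T31 grants green-token (A6).
Holding green-token, silver-permit, and K13 grants ivory-token (A1).
L34 would need T1 (A5), but T1 is never granted. No rule produces L25, and it is not given. No rule produces C24, and it is not given.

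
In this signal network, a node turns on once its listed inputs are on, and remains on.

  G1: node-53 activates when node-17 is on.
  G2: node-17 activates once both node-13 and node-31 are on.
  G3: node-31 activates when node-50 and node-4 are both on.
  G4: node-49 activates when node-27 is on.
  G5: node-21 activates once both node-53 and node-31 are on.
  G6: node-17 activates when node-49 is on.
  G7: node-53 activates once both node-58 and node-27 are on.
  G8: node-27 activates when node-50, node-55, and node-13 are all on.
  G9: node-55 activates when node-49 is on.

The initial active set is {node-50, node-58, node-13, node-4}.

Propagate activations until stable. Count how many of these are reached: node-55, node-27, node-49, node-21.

G3: node-50 and node-4 on → node-31 on.
node-13 and node-31 are on, so node-17 activates (G2).
G1: node-17 on → node-53 on.
G5: node-53 and node-31 on → node-21 on.
node-55 would need node-49 (G9), but node-49 never turns on.
node-27 would need node-50, node-55, and node-13 (G8), but node-55 never turns on.
node-49 would need node-27 (G4), but node-27 never turns on.
node-21: reached.
Reached: node-21 — 1 of the 4.

1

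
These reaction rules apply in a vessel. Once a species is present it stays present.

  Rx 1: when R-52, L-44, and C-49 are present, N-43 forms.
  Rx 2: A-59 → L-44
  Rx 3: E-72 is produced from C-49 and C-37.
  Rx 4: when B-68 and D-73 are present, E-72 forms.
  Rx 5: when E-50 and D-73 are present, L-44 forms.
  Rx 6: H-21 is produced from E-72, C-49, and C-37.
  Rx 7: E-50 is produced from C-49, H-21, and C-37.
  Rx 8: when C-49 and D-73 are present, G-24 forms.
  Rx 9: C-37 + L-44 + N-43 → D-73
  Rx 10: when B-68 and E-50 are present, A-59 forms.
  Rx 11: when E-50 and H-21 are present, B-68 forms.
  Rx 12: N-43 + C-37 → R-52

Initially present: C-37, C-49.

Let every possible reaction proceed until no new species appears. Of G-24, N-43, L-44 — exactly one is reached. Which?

L-44

C-49 and C-37 present → E-72 forms (Rx 3).
E-72, C-49, and C-37 present → H-21 forms (Rx 6).
C-49, H-21, and C-37 present → E-50 forms (Rx 7).
E-50 and H-21 present → B-68 forms (Rx 11).
B-68 and E-50 present → A-59 forms (Rx 10).
A-59 present → L-44 forms (Rx 2).
G-24 would need C-49 and D-73 (Rx 8), but D-73 never forms. N-43 would need R-52, L-44, and C-49 (Rx 1), but R-52 never forms.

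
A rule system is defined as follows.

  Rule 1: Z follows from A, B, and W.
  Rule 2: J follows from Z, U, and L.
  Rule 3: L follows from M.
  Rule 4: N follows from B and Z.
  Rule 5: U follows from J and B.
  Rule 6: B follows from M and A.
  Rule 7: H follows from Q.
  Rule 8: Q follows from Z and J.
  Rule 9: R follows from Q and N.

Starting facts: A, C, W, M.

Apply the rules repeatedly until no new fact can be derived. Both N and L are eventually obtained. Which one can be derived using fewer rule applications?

L: From M, Rule 3 gives L. [1 rule application]
N: From M and A, Rule 6 gives B. From A, B, and W, Rule 1 gives Z. From B and Z, Rule 4 gives N. [3 rule applications]
L needs fewer.

L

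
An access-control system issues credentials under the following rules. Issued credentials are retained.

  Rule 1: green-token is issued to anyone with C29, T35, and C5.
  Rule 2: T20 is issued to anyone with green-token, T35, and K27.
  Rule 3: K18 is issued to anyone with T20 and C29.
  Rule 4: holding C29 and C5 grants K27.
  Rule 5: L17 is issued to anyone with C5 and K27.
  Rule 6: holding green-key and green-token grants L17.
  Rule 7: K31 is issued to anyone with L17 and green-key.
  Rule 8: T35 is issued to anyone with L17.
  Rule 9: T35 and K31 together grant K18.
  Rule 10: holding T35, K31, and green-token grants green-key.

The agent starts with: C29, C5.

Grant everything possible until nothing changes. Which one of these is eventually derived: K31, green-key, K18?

K18

Holding C29 and C5 grants K27 (Rule 4).
Holding C5 and K27 grants L17 (Rule 5).
Holding L17 grants T35 (Rule 8).
Holding C29, T35, and C5 grants green-token (Rule 1).
Holding green-token, T35, and K27 grants T20 (Rule 2).
Holding T20 and C29 grants K18 (Rule 3).
green-key would need T35, K31, and green-token (Rule 10), but K31 is never granted. K31 would need L17 and green-key (Rule 7), but green-key is never granted.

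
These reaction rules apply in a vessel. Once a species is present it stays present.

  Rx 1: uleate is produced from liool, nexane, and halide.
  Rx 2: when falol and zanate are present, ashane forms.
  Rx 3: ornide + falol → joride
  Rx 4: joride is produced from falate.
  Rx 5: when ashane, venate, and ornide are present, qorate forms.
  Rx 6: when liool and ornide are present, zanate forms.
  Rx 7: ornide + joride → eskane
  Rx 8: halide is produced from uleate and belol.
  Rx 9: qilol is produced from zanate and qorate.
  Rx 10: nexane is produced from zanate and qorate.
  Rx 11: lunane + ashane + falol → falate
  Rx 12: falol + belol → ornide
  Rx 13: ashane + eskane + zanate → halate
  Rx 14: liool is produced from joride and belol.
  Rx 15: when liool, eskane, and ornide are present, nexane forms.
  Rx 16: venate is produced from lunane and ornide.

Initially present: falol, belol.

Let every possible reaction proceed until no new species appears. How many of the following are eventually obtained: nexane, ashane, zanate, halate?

falol and belol present → ornide forms (Rx 12).
ornide and falol present → joride forms (Rx 3).
joride and belol present → liool forms (Rx 14).
ornide and joride present → eskane forms (Rx 7).
liool, eskane, and ornide present → nexane forms (Rx 15).
liool and ornide present → zanate forms (Rx 6).
falol and zanate present → ashane forms (Rx 2).
ashane, eskane, and zanate present → halate forms (Rx 13).
nexane: reached.
ashane: reached.
zanate: reached.
halate: reached.
All 4 are reached.

4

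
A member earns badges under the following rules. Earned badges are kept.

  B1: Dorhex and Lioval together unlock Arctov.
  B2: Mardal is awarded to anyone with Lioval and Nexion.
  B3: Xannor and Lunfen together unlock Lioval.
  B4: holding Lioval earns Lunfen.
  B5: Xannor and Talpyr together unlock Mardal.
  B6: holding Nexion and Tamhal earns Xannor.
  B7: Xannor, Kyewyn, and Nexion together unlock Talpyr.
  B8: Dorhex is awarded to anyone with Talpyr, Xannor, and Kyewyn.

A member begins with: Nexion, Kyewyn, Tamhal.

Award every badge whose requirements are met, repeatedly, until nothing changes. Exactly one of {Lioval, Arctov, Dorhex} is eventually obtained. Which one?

With Nexion and Tamhal, Xannor is earned (B6).
With Xannor, Kyewyn, and Nexion, Talpyr is earned (B7).
With Talpyr, Xannor, and Kyewyn, Dorhex is earned (B8).
Lioval would need Xannor and Lunfen (B3), but Lunfen is never earned. Arctov would need Dorhex and Lioval (B1), but Lioval is never earned.

Dorhex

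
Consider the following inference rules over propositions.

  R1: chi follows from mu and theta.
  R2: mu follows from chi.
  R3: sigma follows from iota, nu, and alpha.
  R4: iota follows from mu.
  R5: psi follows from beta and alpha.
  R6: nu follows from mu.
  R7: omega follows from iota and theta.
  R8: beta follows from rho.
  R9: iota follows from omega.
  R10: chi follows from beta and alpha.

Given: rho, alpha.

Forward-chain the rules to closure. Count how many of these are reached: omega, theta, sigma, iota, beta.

3

From rho, R8 gives beta.
From beta and alpha, R10 gives chi.
From chi, R2 gives mu.
mu holds, so iota follows (R4).
From mu, R6 gives nu.
From iota, nu, and alpha, R3 gives sigma.
omega would need iota and theta (R7), but theta is never established.
No rule produces theta, and it is not given.
sigma: reached.
iota: reached.
beta: reached.
Reached: sigma, iota, and beta — 3 of the 5.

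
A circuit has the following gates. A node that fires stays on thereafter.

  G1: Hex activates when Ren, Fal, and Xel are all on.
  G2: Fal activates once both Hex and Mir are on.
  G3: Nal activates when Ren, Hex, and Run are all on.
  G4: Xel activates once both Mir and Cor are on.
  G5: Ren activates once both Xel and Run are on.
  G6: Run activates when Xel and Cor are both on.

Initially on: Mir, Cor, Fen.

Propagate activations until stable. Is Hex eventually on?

No

Hex would need Ren, Fal, and Xel (G1), but Fal never turns on.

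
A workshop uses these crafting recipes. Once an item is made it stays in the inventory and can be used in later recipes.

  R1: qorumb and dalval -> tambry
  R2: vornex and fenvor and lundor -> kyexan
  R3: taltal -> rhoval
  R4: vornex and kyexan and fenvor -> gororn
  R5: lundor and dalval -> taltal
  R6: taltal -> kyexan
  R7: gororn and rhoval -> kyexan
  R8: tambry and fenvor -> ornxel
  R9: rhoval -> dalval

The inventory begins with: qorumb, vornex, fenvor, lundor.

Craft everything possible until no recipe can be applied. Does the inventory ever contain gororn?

Yes

Using R2, vornex, fenvor, and lundor make kyexan.
Using R4, vornex, kyexan, and fenvor make gororn.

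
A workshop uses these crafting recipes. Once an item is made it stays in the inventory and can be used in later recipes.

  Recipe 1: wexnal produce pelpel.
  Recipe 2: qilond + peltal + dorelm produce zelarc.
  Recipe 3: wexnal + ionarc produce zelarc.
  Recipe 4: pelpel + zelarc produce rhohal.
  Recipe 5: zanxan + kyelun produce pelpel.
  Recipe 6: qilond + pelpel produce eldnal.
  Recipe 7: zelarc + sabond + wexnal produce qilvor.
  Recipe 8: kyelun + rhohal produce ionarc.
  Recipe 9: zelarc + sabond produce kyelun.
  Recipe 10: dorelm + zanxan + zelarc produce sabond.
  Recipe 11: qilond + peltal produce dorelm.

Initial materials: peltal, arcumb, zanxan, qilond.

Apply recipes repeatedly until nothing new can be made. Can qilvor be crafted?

qilvor would need zelarc, sabond, and wexnal (Recipe 7), but wexnal is never obtained.

No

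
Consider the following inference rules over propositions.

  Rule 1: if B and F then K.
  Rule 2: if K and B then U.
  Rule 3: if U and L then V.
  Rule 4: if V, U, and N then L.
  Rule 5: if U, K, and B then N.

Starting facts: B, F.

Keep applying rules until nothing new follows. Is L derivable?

No

L would need V, U, and N (Rule 4), but V is never established.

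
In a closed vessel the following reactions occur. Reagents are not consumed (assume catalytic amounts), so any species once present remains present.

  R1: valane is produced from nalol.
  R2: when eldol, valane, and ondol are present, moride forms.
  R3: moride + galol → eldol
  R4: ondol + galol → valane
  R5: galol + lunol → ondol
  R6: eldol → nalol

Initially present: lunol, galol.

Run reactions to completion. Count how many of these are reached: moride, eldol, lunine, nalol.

0

moride would need eldol, valane, and ondol (R2), but eldol never forms.
eldol would need moride and galol (R3), but moride never forms.
No rule produces lunine, and it is not given.
nalol would need eldol (R6), but eldol never forms.
None of the 4 are reached.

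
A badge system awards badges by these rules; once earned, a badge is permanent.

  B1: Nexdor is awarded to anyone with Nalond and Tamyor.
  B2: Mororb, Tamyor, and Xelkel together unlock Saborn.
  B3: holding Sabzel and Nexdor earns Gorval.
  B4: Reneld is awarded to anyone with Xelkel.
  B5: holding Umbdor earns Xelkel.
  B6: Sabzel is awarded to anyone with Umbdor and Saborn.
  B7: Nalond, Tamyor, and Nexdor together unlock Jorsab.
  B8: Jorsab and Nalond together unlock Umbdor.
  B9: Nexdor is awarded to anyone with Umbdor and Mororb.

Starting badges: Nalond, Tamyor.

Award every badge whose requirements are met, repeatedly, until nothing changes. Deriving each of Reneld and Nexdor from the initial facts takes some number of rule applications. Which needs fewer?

Nexdor

Nexdor: With Nalond and Tamyor, Nexdor is earned (B1). [1 rule application]
Reneld: With Nalond and Tamyor, Nexdor is earned (B1). With Nalond, Tamyor, and Nexdor, Jorsab is earned (B7). With Jorsab and Nalond, Umbdor is earned (B8). With Umbdor, Xelkel is earned (B5). With Xelkel, Reneld is earned (B4). [5 rule applications]
Nexdor needs fewer.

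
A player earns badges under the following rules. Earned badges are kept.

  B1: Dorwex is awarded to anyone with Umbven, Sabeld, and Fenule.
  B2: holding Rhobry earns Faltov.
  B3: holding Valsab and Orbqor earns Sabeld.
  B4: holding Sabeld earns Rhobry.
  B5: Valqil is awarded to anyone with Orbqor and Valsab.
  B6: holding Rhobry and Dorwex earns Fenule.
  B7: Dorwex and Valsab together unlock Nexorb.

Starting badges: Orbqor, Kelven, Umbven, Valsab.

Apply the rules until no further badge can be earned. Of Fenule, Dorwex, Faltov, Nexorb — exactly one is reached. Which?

With Valsab and Orbqor, Sabeld is earned (B3).
With Sabeld, Rhobry is earned (B4).
With Rhobry, Faltov is earned (B2).
Nexorb would need Dorwex and Valsab (B7), but Dorwex is never earned. Dorwex would need Umbven, Sabeld, and Fenule (B1), but Fenule is never earned. Fenule would need Rhobry and Dorwex (B6), but Dorwex is never earned.

Faltov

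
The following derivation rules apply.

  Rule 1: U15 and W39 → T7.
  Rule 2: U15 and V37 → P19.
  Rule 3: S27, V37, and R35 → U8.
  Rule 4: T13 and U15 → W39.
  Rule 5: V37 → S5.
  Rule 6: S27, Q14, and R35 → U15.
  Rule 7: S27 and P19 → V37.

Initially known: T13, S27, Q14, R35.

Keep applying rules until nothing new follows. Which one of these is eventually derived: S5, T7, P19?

S27, Q14, and R35 hold, so U15 follows (Rule 6).
T13 and U15 hold, so W39 follows (Rule 4).
From U15 and W39, Rule 1 gives T7.
P19 would need U15 and V37 (Rule 2), but V37 is never established. S5 would need V37 (Rule 5), but V37 is never established.

T7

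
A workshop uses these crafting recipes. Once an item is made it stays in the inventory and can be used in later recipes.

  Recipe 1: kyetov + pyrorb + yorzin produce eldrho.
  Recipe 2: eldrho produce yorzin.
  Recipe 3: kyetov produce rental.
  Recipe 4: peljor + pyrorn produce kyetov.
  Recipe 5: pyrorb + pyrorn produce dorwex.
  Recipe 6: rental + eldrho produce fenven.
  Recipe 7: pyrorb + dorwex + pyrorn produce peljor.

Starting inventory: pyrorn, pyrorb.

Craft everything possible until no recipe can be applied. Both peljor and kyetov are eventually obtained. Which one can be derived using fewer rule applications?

peljor

peljor: pyrorb + pyrorn → dorwex (Recipe 5). Using Recipe 7, pyrorb, dorwex, and pyrorn make peljor. [2 rule applications]
kyetov: pyrorb + pyrorn → dorwex (Recipe 5). Using Recipe 7, pyrorb, dorwex, and pyrorn make peljor. peljor + pyrorn → kyetov (Recipe 4). [3 rule applications]
peljor needs fewer.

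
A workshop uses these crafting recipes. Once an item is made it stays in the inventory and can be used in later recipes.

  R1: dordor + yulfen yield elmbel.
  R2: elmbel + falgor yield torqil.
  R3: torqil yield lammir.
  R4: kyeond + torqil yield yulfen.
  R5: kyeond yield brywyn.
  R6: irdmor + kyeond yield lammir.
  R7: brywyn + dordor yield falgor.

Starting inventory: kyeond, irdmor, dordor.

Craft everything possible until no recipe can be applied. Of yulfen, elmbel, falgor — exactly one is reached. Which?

falgor

kyeond → brywyn (R5).
Using R7, brywyn and dordor make falgor.
yulfen would need kyeond and torqil (R4), but torqil is never obtained. elmbel would need dordor and yulfen (R1), but yulfen is never obtained.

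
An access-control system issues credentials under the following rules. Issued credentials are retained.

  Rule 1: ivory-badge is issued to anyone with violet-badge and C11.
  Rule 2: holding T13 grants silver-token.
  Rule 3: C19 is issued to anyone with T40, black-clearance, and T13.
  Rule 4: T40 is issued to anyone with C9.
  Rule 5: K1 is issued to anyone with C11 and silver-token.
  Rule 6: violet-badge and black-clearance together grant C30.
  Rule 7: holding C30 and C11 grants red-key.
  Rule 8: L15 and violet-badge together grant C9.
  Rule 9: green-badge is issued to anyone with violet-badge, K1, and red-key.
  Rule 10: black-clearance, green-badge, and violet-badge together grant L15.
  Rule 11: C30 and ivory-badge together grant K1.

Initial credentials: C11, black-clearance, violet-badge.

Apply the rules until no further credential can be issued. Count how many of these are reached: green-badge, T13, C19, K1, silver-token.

Holding violet-badge and C11 grants ivory-badge (Rule 1).
Holding violet-badge and black-clearance grants C30 (Rule 6).
Holding C30 and C11 grants red-key (Rule 7).
Holding C30 and ivory-badge grants K1 (Rule 11).
Holding violet-badge, K1, and red-key grants green-badge (Rule 9).
green-badge: reached.
No rule produces T13, and it is not given.
C19 would need T40, black-clearance, and T13 (Rule 3), but T13 is never granted.
K1: reached.
silver-token would need T13 (Rule 2), but T13 is never granted.
Reached: green-badge and K1 — 2 of the 5.

2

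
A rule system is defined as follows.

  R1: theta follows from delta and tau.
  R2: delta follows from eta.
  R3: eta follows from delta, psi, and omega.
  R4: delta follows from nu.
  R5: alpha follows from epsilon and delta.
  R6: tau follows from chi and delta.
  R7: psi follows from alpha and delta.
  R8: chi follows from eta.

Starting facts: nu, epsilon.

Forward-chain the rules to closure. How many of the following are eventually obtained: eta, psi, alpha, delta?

3

nu holds, so delta follows (R4).
From epsilon and delta, R5 gives alpha.
alpha and delta hold, so psi follows (R7).
eta would need delta, psi, and omega (R3), but omega is never established.
psi: reached.
alpha: reached.
delta: reached.
Reached: psi, alpha, and delta — 3 of the 4.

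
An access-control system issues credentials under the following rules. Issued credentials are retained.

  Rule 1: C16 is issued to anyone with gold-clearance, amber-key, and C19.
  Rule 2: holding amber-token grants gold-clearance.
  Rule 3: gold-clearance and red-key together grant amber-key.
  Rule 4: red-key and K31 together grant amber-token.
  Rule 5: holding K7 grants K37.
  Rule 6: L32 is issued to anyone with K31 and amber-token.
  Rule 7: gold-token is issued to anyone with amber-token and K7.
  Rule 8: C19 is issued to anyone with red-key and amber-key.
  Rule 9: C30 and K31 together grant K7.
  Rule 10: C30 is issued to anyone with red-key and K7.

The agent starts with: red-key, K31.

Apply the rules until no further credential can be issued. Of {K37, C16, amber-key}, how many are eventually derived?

Holding red-key and K31 grants amber-token (Rule 4).
Holding amber-token grants gold-clearance (Rule 2).
Holding gold-clearance and red-key grants amber-key (Rule 3).
Holding red-key and amber-key grants C19 (Rule 8).
Holding gold-clearance, amber-key, and C19 grants C16 (Rule 1).
K37 would need K7 (Rule 5), but K7 is never granted.
C16: reached.
amber-key: reached.
Reached: C16 and amber-key — 2 of the 3.

2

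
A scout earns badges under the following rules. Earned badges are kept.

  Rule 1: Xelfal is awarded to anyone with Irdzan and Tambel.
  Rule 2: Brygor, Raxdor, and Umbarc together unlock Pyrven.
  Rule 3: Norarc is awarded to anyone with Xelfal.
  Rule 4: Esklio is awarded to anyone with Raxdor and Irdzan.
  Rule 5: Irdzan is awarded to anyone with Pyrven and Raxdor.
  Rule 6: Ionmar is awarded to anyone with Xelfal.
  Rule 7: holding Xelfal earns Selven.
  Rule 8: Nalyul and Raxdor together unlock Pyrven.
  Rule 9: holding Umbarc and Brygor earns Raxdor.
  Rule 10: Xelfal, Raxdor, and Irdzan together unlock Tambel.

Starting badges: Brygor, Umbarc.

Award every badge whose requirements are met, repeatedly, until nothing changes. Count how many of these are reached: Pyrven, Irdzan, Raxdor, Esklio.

4

With Umbarc and Brygor, Raxdor is earned (Rule 9).
With Brygor, Raxdor, and Umbarc, Pyrven is earned (Rule 2).
With Pyrven and Raxdor, Irdzan is earned (Rule 5).
With Raxdor and Irdzan, Esklio is earned (Rule 4).
Pyrven: reached.
Irdzan: reached.
Raxdor: reached.
Esklio: reached.
All 4 are reached.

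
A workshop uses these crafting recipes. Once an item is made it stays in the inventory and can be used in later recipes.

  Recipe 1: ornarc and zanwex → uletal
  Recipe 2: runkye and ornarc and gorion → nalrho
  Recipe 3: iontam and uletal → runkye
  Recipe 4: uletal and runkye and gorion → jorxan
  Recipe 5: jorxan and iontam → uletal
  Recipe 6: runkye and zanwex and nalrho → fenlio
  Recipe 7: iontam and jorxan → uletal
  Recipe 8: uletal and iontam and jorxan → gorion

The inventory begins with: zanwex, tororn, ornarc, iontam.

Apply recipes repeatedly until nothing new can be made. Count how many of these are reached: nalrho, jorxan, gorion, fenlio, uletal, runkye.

2

ornarc and zanwex → uletal (Recipe 1).
Using Recipe 3, iontam and uletal make runkye.
nalrho would need runkye, ornarc, and gorion (Recipe 2), but gorion is never obtained.
jorxan would need uletal, runkye, and gorion (Recipe 4), but gorion is never obtained.
gorion would need uletal, iontam, and jorxan (Recipe 8), but jorxan is never obtained.
fenlio would need runkye, zanwex, and nalrho (Recipe 6), but nalrho is never obtained.
uletal: reached.
runkye: reached.
Reached: uletal and runkye — 2 of the 6.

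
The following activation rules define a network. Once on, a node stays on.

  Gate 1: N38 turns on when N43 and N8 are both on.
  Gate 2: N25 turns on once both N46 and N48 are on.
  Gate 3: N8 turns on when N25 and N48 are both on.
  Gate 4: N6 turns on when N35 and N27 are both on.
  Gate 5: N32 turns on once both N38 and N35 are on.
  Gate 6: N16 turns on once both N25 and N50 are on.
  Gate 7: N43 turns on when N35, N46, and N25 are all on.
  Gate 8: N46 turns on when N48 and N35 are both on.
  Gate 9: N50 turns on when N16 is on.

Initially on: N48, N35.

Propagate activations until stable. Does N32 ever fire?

N48 and N35 are on, so N46 turns on (Gate 8).
N46 and N48 are on, so N25 turns on (Gate 2).
Gate 7: N35, N46, and N25 on → N43 on.
N25 and N48 are on, so N8 turns on (Gate 3).
Gate 1: N43 and N8 on → N38 on.
N38 and N35 are on, so N32 turns on (Gate 5).

Yes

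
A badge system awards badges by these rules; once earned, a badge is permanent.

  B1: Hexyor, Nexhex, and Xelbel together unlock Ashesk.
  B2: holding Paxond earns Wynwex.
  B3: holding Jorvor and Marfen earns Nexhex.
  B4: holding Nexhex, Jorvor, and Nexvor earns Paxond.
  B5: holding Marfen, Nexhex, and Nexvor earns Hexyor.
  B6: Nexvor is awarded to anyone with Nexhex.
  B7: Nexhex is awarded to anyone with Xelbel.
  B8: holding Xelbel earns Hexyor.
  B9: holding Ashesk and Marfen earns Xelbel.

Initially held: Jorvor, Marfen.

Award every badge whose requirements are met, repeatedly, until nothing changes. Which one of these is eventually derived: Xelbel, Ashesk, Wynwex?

With Jorvor and Marfen, Nexhex is earned (B3).
With Nexhex, Nexvor is earned (B6).
With Nexhex, Jorvor, and Nexvor, Paxond is earned (B4).
With Paxond, Wynwex is earned (B2).
Ashesk would need Hexyor, Nexhex, and Xelbel (B1), but Xelbel is never earned. Xelbel would need Ashesk and Marfen (B9), but Ashesk is never earned.

Wynwex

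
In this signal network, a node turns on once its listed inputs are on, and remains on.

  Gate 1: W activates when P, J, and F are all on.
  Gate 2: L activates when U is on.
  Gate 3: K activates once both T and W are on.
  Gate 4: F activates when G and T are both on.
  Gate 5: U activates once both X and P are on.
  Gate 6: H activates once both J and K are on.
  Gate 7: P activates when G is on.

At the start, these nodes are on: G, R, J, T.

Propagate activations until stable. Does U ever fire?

U would need X and P (Gate 5), but X never turns on.

No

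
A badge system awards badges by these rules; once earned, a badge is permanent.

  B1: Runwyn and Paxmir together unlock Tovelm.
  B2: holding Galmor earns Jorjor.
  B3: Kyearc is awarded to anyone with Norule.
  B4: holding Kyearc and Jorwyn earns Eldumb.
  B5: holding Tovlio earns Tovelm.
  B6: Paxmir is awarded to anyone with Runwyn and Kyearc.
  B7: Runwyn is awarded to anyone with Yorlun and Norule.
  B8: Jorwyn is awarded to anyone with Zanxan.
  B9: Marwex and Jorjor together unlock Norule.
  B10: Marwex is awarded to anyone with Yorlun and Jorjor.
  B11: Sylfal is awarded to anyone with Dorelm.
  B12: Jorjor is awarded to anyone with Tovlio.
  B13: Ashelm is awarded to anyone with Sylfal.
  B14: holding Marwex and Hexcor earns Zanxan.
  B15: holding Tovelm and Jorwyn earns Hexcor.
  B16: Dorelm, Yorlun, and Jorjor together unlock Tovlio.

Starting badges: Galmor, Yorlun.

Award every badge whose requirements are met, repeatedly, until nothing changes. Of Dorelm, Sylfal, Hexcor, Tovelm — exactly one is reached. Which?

Tovelm

With Galmor, Jorjor is earned (B2).
With Yorlun and Jorjor, Marwex is earned (B10).
With Marwex and Jorjor, Norule is earned (B9).
With Norule, Kyearc is earned (B3).
With Yorlun and Norule, Runwyn is earned (B7).
With Runwyn and Kyearc, Paxmir is earned (B6).
With Runwyn and Paxmir, Tovelm is earned (B1).
No rule produces Dorelm, and it is not given. Hexcor would need Tovelm and Jorwyn (B15), but Jorwyn is never earned. Sylfal would need Dorelm (B11), but Dorelm is never earned.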